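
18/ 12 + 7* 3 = 45/ 2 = 22.50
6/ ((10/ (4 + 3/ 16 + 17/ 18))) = 739/ 240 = 3.08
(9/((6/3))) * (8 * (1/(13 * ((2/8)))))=11.08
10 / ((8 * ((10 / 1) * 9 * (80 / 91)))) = 91 / 5760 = 0.02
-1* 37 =-37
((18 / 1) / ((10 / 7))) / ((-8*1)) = -63 / 40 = -1.58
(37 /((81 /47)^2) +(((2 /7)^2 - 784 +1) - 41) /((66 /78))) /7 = -137.32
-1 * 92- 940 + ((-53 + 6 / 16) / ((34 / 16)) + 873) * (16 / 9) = 72824 / 153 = 475.97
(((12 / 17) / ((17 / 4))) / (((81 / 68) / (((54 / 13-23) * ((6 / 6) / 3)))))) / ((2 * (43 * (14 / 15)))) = -2800 / 256581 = -0.01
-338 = -338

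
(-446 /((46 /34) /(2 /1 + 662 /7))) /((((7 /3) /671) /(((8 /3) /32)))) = -859791218 /1127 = -762902.59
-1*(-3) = 3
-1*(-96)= 96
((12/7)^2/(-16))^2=81/2401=0.03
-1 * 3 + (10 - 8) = -1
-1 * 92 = -92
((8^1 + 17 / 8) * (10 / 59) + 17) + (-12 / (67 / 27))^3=-6698414693 / 70980068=-94.37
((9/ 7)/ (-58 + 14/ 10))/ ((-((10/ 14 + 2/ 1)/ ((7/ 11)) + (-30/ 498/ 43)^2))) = 1337464905/ 251133565514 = 0.01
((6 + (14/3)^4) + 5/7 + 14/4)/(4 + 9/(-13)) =146.47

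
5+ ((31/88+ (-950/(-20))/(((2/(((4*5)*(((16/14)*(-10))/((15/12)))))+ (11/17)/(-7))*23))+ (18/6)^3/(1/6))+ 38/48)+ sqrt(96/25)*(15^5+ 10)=3541525205/23902428+ 607508*sqrt(6)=1488232.78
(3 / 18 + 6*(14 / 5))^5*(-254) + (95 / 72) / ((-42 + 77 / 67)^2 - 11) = -807253714031377094323 / 2260443712500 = -357121794.08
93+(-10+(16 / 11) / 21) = 19189 / 231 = 83.07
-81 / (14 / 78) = -451.29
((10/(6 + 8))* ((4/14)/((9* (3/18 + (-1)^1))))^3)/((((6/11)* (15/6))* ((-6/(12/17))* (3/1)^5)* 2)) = 704/100425126375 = 0.00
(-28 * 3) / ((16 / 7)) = -36.75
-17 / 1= -17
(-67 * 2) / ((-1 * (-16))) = -67 / 8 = -8.38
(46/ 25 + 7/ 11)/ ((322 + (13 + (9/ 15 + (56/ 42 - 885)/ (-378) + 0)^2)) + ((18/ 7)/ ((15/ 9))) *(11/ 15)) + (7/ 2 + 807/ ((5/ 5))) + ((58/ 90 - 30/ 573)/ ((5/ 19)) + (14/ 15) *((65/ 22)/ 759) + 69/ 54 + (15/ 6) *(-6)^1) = 1059209871623556153749/ 1325605502292783525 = 799.04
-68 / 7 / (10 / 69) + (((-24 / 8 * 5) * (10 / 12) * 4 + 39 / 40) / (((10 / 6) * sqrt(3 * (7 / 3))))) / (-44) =-2346 / 35 + 5883 * sqrt(7) / 61600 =-66.78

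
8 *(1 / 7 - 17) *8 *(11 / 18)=-41536 / 63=-659.30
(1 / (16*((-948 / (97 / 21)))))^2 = 9409 / 101460086784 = 0.00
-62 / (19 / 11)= -682 / 19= -35.89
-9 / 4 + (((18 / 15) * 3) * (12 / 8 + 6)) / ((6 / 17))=297 / 4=74.25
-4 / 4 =-1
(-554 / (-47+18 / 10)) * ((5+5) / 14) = 6925 / 791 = 8.75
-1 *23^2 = -529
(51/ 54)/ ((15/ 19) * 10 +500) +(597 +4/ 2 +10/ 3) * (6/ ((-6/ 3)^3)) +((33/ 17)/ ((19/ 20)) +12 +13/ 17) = -6128641874/ 14026275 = -436.94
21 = 21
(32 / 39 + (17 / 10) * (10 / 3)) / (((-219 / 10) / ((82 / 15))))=-1.62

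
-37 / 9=-4.11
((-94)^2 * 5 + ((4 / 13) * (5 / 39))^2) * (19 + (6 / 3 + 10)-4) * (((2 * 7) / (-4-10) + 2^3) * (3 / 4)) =6262515.22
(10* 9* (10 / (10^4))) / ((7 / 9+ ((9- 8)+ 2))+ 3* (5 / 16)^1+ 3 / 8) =324 / 18325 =0.02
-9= -9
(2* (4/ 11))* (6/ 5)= 48/ 55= 0.87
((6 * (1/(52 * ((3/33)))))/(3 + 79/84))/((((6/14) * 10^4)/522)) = 422037/10757500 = 0.04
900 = 900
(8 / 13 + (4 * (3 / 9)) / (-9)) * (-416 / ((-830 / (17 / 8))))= 5576 / 11205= 0.50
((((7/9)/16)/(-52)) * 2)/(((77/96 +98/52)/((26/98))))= -13/70413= -0.00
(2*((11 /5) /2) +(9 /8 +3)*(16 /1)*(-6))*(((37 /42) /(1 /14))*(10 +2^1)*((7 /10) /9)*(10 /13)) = -2039884 /585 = -3486.98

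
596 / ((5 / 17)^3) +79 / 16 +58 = 46976243 / 2000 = 23488.12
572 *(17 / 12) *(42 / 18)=17017 / 9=1890.78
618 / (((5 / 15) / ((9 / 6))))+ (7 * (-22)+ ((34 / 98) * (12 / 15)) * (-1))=643547 / 245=2626.72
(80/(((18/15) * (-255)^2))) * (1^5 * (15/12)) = 10/7803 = 0.00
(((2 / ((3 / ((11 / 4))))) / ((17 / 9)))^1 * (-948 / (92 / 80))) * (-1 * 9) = 2815560 / 391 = 7200.92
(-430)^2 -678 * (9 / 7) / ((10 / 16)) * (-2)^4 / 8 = 182110.51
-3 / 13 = -0.23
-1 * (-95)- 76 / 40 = 93.10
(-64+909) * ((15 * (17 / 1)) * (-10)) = -2154750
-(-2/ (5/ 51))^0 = -1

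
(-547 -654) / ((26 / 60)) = -36030 / 13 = -2771.54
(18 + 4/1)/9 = 2.44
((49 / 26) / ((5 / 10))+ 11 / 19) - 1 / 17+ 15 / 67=1269722 / 281333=4.51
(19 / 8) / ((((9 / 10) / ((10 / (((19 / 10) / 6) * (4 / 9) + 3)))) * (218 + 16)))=2375 / 66144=0.04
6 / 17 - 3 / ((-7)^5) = 100893 / 285719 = 0.35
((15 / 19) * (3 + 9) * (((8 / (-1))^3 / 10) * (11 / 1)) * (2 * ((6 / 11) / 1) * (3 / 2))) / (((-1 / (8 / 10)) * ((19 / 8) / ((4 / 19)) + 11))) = 21233664 / 67735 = 313.48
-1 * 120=-120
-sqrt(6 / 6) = -1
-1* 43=-43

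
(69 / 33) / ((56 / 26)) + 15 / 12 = 171 / 77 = 2.22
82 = 82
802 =802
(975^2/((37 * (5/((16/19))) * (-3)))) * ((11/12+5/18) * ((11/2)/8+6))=-97196125/8436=-11521.59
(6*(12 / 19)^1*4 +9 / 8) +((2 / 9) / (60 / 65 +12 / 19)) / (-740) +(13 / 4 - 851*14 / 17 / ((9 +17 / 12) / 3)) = -182.30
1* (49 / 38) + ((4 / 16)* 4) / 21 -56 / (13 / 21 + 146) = 2346845 / 2457042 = 0.96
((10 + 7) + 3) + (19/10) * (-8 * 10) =-132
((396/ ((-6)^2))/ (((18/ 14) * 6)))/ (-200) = -77/ 10800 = -0.01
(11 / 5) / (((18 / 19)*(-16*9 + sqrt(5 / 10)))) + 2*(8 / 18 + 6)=24023084 / 1866195 - 209*sqrt(2) / 3732390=12.87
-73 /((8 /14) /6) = -1533 /2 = -766.50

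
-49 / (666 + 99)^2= -49 / 585225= -0.00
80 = 80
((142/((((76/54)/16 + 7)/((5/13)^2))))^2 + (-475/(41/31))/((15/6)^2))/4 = -33404299541269/2744780674961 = -12.17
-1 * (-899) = 899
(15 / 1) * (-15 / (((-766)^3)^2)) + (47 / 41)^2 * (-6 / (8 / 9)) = -3012118867719195665697 / 339578613861540652096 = -8.87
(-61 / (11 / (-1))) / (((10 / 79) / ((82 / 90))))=197579 / 4950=39.91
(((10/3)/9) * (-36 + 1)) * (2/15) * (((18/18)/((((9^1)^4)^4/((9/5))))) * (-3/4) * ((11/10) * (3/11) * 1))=7/18530201888518410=0.00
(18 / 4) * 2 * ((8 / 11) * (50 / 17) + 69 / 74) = 382527 / 13838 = 27.64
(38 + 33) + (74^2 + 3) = 5550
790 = 790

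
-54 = -54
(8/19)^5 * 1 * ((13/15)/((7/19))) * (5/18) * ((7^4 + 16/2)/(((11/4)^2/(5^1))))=13.77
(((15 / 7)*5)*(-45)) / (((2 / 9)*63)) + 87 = 5151 / 98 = 52.56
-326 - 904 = -1230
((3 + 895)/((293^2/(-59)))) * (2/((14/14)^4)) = -1.23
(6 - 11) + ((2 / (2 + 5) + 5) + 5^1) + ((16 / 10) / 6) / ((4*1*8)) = 4447 / 840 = 5.29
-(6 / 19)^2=-36 / 361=-0.10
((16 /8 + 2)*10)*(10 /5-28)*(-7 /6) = 3640 /3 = 1213.33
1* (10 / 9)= 10 / 9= 1.11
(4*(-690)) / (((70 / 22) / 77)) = -66792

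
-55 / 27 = -2.04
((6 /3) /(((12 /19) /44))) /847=38 /231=0.16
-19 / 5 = -3.80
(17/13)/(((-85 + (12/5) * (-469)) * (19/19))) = -85/78689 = -0.00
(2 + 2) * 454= 1816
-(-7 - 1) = 8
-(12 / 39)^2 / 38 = -8 / 3211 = -0.00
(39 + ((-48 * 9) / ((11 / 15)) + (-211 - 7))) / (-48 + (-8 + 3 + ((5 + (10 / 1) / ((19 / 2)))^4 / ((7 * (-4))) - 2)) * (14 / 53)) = 116714705674 / 9498684679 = 12.29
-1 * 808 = -808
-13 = -13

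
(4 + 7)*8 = 88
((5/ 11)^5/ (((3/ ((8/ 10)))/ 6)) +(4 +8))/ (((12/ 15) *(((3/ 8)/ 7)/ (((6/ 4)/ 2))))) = 33908210/ 161051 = 210.54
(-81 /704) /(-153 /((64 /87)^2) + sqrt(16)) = 5184 /12558403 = 0.00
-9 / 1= -9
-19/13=-1.46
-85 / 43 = -1.98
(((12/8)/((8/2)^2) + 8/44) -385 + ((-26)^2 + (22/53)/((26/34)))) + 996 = 1287.82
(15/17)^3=3375/4913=0.69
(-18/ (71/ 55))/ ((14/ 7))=-495/ 71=-6.97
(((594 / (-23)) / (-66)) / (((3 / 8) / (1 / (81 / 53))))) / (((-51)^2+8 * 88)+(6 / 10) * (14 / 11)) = 23320 / 112908357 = 0.00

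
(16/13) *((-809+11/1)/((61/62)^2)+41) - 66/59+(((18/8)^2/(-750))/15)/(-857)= -3632238078384149/3762898460000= -965.28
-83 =-83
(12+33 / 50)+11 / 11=683 / 50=13.66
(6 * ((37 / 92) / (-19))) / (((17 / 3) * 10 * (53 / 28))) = -2331 / 1968685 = -0.00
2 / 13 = 0.15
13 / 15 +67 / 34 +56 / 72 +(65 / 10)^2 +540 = 1792747 / 3060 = 585.87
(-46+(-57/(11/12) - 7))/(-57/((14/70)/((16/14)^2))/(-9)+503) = -0.21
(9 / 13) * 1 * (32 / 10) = 144 / 65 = 2.22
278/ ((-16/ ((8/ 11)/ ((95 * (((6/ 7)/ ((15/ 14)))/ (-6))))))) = 417/ 418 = 1.00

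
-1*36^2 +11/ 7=-9061/ 7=-1294.43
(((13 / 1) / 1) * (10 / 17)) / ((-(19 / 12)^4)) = -2695680 / 2215457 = -1.22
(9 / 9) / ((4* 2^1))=1 / 8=0.12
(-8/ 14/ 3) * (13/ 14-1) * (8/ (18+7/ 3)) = 0.01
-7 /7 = -1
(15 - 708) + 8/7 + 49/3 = -14186/21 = -675.52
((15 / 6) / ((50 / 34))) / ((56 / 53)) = 901 / 560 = 1.61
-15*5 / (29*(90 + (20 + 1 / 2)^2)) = -300 / 59189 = -0.01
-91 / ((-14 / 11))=143 / 2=71.50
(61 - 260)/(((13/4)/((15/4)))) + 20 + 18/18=-2712/13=-208.62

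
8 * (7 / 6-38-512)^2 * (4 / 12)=21687698 / 27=803248.07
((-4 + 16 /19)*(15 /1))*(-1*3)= 2700 /19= 142.11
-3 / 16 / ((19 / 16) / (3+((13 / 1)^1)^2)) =-516 / 19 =-27.16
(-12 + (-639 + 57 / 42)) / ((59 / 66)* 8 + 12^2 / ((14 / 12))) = -300135 / 60328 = -4.98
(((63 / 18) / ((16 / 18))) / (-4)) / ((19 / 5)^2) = -1575 / 23104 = -0.07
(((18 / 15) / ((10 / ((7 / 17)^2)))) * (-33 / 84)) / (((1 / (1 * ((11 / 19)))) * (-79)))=2541 / 43378900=0.00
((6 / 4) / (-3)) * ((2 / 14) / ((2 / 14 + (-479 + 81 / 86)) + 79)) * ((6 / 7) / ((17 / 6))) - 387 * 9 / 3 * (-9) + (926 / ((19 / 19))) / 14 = 33388491438 / 3175277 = 10515.14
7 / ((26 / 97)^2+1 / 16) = 1053808 / 20225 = 52.10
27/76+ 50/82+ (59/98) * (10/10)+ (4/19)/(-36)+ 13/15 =16681421/6870780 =2.43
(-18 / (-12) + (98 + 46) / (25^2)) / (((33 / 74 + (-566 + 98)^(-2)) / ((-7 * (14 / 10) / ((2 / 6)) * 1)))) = -1288360166184 / 11293540625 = -114.08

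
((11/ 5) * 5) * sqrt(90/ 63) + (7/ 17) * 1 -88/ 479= 1857/ 8143 + 11 * sqrt(70)/ 7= 13.38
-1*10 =-10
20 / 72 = 5 / 18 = 0.28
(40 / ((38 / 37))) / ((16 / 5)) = 925 / 76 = 12.17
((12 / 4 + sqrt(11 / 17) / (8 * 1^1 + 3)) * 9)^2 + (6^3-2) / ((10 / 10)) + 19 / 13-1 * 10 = 486 * sqrt(187) / 187 + 2272729 / 2431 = 970.43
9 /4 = 2.25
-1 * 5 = -5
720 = 720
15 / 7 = 2.14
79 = 79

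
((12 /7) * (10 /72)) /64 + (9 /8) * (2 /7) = 437 /1344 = 0.33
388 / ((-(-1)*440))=97 / 110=0.88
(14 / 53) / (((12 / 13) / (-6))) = -91 / 53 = -1.72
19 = 19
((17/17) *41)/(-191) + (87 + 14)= 19250/191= 100.79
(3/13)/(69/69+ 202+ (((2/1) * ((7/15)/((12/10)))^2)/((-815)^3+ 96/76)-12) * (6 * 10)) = -833127452181/1866483202157197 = -0.00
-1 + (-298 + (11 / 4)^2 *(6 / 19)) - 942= -188269 / 152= -1238.61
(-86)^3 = -636056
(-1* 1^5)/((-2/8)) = 4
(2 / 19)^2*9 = 36 / 361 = 0.10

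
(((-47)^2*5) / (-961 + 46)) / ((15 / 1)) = -2209 / 2745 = -0.80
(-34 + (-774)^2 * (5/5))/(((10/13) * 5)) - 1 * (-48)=3894973/25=155798.92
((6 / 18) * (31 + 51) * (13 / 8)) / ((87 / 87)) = 44.42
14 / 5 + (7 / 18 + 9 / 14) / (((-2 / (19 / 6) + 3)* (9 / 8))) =81322 / 25515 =3.19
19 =19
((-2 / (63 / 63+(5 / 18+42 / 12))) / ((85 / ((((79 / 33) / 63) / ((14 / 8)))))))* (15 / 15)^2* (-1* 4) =2528 / 5910135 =0.00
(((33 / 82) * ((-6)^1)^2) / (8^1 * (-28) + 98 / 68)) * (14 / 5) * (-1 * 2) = 80784 / 221605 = 0.36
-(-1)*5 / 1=5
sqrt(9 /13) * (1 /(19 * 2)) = 3 * sqrt(13) /494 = 0.02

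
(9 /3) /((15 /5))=1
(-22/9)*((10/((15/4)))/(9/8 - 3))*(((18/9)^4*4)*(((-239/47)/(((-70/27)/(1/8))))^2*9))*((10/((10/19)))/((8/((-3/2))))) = -5802008454/13530125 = -428.82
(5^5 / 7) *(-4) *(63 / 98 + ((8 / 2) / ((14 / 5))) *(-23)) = 2818750 / 49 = 57525.51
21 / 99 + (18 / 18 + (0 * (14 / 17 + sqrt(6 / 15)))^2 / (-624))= 40 / 33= 1.21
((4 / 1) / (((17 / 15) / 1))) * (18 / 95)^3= 69984 / 2915075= 0.02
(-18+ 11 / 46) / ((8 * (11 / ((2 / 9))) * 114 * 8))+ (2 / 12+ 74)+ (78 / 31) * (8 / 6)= 2101250699 / 27105408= 77.52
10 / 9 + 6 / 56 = 307 / 252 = 1.22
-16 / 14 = -1.14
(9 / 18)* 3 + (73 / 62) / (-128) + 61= 495927 / 7936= 62.49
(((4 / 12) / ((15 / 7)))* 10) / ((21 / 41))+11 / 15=509 / 135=3.77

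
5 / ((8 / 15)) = 75 / 8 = 9.38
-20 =-20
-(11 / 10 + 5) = -61 / 10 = -6.10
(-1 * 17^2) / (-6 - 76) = 289 / 82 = 3.52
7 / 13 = 0.54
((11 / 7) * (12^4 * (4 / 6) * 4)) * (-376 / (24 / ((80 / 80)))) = -9529344 / 7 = -1361334.86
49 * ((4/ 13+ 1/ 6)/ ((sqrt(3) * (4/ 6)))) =20.13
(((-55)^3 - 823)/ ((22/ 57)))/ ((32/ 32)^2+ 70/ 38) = -30179239/ 198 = -152420.40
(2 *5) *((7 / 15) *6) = 28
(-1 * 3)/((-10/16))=24/5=4.80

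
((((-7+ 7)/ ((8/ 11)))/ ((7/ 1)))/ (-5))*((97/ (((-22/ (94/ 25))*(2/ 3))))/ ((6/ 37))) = 0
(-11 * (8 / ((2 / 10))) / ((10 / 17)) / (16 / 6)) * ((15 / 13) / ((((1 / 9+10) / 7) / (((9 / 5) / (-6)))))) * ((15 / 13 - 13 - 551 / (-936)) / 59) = -53201313 / 4147936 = -12.83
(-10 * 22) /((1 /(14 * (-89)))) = 274120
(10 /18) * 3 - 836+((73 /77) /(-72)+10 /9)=-513273 /616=-833.24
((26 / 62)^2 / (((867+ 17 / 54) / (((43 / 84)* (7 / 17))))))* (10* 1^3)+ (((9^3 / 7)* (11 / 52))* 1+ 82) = 5794760794385 / 55702439156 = 104.03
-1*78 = -78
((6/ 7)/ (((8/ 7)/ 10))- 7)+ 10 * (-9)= -179/ 2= -89.50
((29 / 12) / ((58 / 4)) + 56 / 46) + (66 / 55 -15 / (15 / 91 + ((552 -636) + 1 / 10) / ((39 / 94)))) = 126472462 / 47576535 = 2.66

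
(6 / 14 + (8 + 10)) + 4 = 157 / 7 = 22.43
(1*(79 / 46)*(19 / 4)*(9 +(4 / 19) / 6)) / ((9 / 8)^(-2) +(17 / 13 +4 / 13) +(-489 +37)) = -14280435 / 87109832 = -0.16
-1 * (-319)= 319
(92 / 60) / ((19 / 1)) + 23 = 6578 / 285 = 23.08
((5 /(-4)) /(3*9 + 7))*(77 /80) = -77 /2176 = -0.04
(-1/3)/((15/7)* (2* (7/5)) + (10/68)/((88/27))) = -2992/54261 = -0.06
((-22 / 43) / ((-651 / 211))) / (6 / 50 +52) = 116050 / 36474879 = 0.00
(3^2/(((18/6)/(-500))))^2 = 2250000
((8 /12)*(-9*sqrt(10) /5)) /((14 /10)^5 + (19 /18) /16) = -1080000*sqrt(10) /4899791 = -0.70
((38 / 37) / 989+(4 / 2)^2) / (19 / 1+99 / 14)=409948 / 2671289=0.15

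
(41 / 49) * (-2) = -82 / 49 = -1.67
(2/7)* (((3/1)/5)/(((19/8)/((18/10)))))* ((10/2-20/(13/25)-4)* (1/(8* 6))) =-4383/43225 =-0.10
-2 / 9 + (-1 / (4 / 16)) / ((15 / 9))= -118 / 45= -2.62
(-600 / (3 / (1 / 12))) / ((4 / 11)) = -275 / 6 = -45.83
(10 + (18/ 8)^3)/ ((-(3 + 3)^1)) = -1369/ 384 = -3.57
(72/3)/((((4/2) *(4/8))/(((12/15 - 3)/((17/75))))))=-232.94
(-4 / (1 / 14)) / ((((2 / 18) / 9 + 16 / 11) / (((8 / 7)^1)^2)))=-456192 / 9149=-49.86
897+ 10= 907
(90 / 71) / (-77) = -90 / 5467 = -0.02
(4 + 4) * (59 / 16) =59 / 2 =29.50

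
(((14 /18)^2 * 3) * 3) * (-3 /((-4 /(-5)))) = -245 /12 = -20.42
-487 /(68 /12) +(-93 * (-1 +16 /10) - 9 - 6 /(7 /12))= -95811 /595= -161.03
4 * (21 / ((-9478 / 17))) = -102 / 677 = -0.15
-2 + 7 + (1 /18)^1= 91 /18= 5.06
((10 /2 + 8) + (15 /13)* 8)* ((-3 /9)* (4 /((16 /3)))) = -289 /52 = -5.56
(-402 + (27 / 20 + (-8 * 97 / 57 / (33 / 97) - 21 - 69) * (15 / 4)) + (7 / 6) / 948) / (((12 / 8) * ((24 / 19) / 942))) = -828881493563 / 1877040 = -441589.68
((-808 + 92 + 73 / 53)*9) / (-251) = 340875 / 13303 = 25.62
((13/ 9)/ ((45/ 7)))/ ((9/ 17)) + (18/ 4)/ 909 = 316139/ 736290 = 0.43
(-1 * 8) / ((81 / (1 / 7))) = -8 / 567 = -0.01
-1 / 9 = -0.11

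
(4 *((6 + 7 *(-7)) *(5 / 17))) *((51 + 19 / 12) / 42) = -135665 / 2142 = -63.34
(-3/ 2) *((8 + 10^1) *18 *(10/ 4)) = -1215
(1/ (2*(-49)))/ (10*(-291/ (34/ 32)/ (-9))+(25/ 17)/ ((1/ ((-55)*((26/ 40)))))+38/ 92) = -2346/ 57972047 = -0.00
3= 3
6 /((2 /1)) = 3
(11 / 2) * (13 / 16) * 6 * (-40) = -2145 / 2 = -1072.50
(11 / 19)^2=121 / 361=0.34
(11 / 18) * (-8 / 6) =-22 / 27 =-0.81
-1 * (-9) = 9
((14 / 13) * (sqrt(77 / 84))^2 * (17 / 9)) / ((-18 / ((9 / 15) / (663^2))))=-77 / 544548420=-0.00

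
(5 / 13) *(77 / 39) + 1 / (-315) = 40256 / 53235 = 0.76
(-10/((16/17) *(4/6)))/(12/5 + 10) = -1275/992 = -1.29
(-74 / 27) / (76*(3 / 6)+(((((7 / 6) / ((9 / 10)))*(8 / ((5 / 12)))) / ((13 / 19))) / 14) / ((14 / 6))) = -3367 / 48051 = -0.07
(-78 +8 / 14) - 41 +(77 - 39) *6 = 767 / 7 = 109.57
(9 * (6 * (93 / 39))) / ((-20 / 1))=-837 / 130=-6.44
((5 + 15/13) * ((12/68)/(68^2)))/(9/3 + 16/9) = 135/2746367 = 0.00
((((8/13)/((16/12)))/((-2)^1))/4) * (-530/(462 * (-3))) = -265/12012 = -0.02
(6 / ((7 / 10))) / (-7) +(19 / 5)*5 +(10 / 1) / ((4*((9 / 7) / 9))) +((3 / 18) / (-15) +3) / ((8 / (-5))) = 235723 / 7056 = 33.41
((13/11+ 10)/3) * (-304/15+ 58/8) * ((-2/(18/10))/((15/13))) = 37843/810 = 46.72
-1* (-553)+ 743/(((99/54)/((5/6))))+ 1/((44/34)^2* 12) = 890.78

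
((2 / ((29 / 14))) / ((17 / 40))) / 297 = 1120 / 146421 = 0.01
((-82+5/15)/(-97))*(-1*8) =-1960/291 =-6.74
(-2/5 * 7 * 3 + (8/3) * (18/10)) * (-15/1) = 54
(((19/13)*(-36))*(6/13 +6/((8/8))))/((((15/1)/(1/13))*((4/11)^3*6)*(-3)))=177023/87880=2.01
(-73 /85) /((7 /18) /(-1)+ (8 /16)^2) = 2628 /425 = 6.18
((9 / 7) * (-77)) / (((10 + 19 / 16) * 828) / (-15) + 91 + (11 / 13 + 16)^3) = -4350060 / 186932573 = -0.02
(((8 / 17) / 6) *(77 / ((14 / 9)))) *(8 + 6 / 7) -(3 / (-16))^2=1046481 / 30464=34.35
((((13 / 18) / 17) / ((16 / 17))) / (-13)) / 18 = -1 / 5184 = -0.00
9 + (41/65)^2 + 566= 575.40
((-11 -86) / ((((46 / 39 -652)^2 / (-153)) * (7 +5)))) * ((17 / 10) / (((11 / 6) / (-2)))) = -383743737 / 70867051640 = -0.01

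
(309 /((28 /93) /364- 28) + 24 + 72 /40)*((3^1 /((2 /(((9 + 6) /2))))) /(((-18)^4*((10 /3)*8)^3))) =416479 /4991533056000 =0.00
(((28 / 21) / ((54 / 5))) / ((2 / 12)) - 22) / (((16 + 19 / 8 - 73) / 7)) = 32144 / 11799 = 2.72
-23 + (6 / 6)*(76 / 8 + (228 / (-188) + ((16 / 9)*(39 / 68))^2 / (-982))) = -1766343941 / 120046554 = -14.71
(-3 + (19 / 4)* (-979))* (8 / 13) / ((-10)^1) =18613 / 65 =286.35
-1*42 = -42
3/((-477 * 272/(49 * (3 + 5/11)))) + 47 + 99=34727213/237864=146.00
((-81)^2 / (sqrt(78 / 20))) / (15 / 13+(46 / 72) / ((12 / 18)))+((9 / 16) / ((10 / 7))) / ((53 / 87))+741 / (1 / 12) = 52488 * sqrt(390) / 659+75409641 / 8480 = 10465.57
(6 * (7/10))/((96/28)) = 49/40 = 1.22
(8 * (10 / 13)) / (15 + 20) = 16 / 91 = 0.18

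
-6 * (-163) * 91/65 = 6846/5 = 1369.20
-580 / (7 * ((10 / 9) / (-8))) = 4176 / 7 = 596.57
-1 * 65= -65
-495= -495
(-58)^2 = 3364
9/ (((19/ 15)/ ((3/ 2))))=405/ 38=10.66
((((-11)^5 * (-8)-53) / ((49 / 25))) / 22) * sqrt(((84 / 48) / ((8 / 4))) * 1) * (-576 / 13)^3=-769401483264000 * sqrt(14) / 1184183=-2431074203.27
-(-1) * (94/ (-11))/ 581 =-94/ 6391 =-0.01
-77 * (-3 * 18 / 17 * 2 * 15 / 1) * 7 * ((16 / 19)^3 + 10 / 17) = 120692685960 / 1982251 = 60886.68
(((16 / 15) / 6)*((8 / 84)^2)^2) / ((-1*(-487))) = 128 / 4262051115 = 0.00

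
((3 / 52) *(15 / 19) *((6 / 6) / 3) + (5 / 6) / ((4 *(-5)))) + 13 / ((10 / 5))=38375 / 5928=6.47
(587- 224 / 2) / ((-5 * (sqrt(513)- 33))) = 95 * sqrt(57) / 192 + 1045 / 192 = 9.18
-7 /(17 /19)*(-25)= 3325 /17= 195.59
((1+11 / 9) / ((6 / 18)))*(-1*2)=-40 / 3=-13.33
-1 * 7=-7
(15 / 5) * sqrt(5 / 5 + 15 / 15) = 3 * sqrt(2) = 4.24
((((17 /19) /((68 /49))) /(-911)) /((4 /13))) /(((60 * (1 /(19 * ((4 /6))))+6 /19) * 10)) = -637 /13992960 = -0.00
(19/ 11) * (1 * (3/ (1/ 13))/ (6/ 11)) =247/ 2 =123.50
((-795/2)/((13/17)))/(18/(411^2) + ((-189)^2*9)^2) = -253663035/50436706303985326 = -0.00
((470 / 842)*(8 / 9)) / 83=1880 / 314487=0.01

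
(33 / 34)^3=35937 / 39304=0.91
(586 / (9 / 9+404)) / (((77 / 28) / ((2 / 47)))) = 0.02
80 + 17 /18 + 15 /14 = 5167 /63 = 82.02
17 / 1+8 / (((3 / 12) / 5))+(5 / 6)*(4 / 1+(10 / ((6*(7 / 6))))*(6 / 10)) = 3802 / 21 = 181.05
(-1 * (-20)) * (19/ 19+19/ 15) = 136/ 3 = 45.33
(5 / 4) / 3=5 / 12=0.42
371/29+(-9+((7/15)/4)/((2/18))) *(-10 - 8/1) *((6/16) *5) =281.11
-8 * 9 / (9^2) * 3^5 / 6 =-36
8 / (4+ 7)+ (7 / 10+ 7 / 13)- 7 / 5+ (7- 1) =9389 / 1430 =6.57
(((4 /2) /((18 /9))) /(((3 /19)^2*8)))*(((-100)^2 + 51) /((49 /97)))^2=1984927094.41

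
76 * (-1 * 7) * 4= -2128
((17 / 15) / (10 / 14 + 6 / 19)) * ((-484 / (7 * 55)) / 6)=-7106 / 30825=-0.23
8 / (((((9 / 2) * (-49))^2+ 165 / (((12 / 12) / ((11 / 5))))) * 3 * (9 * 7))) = 32 / 37031337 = 0.00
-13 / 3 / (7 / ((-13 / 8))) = 169 / 168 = 1.01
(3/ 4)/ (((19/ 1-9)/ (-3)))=-9/ 40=-0.22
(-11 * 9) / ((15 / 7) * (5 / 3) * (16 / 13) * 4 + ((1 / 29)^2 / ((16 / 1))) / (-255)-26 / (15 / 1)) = -30912401520 / 4948820677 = -6.25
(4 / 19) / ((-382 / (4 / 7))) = -8 / 25403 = -0.00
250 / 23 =10.87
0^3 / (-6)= 0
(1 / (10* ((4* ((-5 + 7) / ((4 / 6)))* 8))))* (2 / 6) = 1 / 2880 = 0.00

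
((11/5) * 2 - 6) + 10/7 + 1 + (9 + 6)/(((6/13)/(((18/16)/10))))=5023/1120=4.48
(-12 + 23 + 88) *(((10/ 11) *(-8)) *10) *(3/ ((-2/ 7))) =75600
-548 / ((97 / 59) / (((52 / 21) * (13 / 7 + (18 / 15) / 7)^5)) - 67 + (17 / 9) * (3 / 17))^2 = -151118371787366663570388783168 / 1224904789703461100734190475625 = -0.12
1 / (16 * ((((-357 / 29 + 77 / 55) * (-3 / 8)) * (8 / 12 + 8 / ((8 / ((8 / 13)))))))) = 377 / 31640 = 0.01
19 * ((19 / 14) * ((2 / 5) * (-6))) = -2166 / 35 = -61.89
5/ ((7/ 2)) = 10/ 7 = 1.43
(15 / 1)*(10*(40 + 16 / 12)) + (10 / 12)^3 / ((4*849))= 4547923325 / 733536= 6200.00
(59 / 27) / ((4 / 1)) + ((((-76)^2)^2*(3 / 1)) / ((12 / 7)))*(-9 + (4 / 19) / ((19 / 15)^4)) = -1068434405023 / 2052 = -520679534.61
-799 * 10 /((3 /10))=-79900 /3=-26633.33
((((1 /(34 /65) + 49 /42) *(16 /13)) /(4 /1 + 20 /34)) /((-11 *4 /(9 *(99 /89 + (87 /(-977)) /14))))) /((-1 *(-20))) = -211381503 /22630387780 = -0.01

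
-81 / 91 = -0.89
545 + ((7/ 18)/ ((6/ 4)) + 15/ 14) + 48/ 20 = 1037101/ 1890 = 548.73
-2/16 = -1/8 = -0.12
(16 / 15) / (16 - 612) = -4 / 2235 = -0.00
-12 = -12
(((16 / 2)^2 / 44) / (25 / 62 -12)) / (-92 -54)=496 / 577357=0.00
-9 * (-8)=72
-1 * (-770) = 770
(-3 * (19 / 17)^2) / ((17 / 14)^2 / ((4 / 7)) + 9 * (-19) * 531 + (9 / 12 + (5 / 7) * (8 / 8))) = 40432 / 979638617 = 0.00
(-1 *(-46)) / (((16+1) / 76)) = 3496 / 17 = 205.65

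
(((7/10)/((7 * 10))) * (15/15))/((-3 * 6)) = -1/1800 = -0.00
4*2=8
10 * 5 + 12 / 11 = 562 / 11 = 51.09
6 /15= 2 /5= 0.40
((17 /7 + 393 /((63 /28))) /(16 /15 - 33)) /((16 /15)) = -278925 /53648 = -5.20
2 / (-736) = -1 / 368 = -0.00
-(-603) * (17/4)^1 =10251/4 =2562.75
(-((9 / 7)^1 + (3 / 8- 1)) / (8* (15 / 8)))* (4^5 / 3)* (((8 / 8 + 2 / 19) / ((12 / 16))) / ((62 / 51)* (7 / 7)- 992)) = 161024 / 7200525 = 0.02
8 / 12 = 2 / 3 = 0.67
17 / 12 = 1.42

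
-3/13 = -0.23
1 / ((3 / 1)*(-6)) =-1 / 18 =-0.06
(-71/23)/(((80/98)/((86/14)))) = -21371/920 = -23.23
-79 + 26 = -53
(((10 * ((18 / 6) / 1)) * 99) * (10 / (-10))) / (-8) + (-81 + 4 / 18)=10457 / 36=290.47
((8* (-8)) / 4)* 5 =-80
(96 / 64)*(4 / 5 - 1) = -3 / 10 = -0.30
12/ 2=6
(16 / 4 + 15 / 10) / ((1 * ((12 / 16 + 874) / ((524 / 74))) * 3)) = 0.01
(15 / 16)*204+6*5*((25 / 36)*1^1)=2545 / 12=212.08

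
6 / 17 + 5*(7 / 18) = 703 / 306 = 2.30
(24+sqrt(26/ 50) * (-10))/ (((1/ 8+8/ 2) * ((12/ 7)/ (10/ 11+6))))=8512/ 363 - 2128 * sqrt(13)/ 1089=16.40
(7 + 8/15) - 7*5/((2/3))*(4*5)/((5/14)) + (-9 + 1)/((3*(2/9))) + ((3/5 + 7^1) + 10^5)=1455947/15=97063.13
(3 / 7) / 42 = 1 / 98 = 0.01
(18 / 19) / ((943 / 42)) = 756 / 17917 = 0.04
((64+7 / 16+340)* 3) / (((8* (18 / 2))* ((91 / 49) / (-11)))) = -166089 / 1664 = -99.81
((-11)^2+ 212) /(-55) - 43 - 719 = -42243 /55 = -768.05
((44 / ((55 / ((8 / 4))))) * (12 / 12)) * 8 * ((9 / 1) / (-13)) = -576 / 65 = -8.86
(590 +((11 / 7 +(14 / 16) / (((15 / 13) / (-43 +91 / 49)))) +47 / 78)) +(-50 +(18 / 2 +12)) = 1452289 / 2730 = 531.97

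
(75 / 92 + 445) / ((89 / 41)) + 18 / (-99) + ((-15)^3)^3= -3462516473706111 / 90068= -38443359169.81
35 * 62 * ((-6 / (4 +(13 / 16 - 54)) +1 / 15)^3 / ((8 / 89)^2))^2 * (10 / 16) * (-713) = -1184215094511536248196677505329529 / 1773682491929320224368640000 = -667659.01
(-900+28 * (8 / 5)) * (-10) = 8552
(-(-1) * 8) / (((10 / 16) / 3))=38.40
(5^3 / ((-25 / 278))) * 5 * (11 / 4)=-38225 / 2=-19112.50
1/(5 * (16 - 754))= -1/3690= -0.00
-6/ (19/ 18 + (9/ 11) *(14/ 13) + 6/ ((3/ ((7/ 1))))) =-0.38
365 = 365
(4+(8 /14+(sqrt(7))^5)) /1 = 32 /7+49 * sqrt(7) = 134.21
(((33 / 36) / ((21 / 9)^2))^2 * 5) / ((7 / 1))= 5445 / 268912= 0.02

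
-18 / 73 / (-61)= 18 / 4453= 0.00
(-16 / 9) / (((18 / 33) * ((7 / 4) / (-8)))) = 2816 / 189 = 14.90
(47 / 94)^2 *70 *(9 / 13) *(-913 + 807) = -1284.23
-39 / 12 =-13 / 4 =-3.25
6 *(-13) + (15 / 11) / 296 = -78.00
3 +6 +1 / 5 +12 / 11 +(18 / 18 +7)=1006 / 55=18.29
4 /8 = 0.50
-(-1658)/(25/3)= 4974/25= 198.96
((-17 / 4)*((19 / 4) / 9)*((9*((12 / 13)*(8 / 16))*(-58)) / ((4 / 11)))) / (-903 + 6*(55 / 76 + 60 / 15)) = -1957703 / 1152216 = -1.70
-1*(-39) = 39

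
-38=-38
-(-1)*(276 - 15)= 261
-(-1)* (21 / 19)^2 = 441 / 361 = 1.22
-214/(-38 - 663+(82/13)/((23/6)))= 0.31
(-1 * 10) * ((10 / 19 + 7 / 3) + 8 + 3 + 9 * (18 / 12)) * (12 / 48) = -68.40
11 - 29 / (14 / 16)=-155 / 7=-22.14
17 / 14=1.21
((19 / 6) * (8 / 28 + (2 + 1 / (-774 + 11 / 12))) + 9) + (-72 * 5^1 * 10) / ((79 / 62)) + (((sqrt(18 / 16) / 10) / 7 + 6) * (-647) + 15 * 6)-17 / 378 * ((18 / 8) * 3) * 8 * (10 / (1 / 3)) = -6683.74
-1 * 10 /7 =-10 /7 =-1.43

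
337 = 337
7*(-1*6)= -42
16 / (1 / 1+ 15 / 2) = 32 / 17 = 1.88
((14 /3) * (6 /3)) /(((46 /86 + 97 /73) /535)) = 4702222 /1755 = 2679.33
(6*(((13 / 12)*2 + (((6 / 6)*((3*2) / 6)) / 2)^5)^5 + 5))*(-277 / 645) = -127141846829887 / 876525649920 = -145.05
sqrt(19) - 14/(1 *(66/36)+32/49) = -4116/731+sqrt(19) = -1.27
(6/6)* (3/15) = 1/5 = 0.20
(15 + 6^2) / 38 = 51 / 38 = 1.34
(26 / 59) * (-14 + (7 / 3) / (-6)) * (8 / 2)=-13468 / 531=-25.36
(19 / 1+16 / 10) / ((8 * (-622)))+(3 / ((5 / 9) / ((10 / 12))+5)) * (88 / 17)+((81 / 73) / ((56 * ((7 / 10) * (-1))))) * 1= 69650145461 / 25719774640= 2.71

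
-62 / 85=-0.73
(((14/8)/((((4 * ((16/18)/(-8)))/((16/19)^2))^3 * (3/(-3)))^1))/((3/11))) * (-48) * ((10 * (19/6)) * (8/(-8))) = 98099527680/2476099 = 39618.58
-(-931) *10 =9310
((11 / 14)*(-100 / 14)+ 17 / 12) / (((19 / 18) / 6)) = -22203 / 931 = -23.85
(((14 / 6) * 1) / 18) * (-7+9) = 7 / 27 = 0.26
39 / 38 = 1.03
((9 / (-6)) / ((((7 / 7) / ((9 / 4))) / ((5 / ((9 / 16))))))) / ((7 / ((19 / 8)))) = -285 / 28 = -10.18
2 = 2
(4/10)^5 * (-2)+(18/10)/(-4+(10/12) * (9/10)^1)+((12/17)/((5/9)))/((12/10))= 334606/690625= 0.48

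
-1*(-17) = 17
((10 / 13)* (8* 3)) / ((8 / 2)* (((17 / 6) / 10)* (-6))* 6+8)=-300 / 533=-0.56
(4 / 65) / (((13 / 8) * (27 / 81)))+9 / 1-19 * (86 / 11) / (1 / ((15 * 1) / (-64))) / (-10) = 3350409 / 594880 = 5.63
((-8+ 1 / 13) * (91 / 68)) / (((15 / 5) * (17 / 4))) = -721 / 867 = -0.83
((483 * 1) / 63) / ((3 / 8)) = 184 / 9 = 20.44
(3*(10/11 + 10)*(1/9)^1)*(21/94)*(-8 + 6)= -1.62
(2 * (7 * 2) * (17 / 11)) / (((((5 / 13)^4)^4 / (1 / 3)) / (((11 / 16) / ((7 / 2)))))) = 11312082356114057297 / 915527343750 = 12355810.49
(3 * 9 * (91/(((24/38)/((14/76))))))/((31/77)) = 441441/248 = 1780.00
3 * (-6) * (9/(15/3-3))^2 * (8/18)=-162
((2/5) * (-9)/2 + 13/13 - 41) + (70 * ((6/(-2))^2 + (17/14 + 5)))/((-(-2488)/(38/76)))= -1034659/24880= -41.59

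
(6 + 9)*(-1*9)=-135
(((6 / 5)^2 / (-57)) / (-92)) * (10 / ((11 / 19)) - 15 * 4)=-282 / 24035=-0.01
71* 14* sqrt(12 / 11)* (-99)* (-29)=2980669.73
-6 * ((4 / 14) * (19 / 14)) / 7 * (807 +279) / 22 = -61902 / 3773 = -16.41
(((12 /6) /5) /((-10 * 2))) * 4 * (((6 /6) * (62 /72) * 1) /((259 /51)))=-527 /38850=-0.01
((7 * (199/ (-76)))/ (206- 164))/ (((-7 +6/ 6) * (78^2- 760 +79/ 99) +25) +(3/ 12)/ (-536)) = 586652/ 42914765587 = 0.00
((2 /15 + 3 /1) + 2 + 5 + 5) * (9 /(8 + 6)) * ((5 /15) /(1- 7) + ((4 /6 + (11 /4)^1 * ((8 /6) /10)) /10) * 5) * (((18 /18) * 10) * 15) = 18841 /28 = 672.89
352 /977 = 0.36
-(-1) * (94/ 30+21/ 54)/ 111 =317/ 9990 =0.03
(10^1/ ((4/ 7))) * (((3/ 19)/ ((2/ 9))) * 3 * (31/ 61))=87885/ 4636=18.96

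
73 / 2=36.50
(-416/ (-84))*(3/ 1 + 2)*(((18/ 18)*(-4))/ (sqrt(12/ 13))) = -1040*sqrt(39)/ 63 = -103.09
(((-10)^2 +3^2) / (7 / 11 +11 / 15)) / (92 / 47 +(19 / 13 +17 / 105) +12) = 104893425 / 20537072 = 5.11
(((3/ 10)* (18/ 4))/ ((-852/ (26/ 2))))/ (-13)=9/ 5680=0.00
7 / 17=0.41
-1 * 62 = -62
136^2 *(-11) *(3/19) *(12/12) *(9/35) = -5493312/665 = -8260.62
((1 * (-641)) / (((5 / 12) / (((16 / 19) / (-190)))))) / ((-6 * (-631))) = 10256 / 5694775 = 0.00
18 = 18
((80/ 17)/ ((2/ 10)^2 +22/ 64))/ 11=64000/ 57409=1.11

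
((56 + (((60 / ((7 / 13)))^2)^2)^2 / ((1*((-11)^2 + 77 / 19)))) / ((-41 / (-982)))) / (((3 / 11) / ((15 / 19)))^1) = 59174985944938619986512560 / 4490779979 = 13176995137070958.24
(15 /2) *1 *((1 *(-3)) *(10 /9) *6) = -150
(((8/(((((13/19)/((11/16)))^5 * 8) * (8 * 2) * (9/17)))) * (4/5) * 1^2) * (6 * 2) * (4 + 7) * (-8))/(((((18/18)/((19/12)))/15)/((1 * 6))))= -1416859015834097/97332232192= -14556.94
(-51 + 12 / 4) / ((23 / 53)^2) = -134832 / 529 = -254.88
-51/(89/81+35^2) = -0.04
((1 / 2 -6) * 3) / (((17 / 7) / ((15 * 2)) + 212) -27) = -3465 / 38867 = -0.09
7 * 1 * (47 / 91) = 47 / 13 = 3.62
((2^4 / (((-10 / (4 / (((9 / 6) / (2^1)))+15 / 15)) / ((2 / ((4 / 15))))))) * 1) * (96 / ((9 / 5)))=-4053.33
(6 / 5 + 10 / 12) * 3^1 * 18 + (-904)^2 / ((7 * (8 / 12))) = 6132963 / 35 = 175227.51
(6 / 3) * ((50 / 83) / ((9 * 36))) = 25 / 6723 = 0.00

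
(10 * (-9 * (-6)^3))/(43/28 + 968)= 181440/9049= 20.05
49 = 49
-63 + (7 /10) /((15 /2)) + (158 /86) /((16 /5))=-3216359 /51600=-62.33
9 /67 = 0.13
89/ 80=1.11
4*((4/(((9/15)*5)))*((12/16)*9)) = 36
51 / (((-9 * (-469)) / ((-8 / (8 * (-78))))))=17 / 109746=0.00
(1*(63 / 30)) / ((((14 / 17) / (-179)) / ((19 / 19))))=-9129 / 20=-456.45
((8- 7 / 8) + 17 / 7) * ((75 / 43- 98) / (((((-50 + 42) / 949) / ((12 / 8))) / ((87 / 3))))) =182824617495 / 38528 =4745240.28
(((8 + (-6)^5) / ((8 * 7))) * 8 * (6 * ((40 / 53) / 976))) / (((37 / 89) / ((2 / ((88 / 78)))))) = -21.95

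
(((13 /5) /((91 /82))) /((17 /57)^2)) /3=88806 /10115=8.78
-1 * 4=-4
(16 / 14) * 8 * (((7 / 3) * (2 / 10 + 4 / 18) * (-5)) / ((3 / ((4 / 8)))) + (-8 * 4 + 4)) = -21344 / 81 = -263.51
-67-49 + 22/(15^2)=-115.90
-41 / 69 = -0.59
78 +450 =528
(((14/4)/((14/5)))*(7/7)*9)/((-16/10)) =-225/32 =-7.03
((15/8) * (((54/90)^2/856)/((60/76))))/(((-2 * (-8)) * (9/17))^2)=5491/394444800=0.00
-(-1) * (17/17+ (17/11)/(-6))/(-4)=-49/264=-0.19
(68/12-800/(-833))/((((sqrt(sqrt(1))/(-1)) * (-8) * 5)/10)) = 16561/9996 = 1.66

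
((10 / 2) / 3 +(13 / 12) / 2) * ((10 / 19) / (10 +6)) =265 / 3648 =0.07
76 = 76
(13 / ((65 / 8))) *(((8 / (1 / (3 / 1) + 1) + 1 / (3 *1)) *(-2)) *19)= -5776 / 15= -385.07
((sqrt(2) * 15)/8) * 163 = 2445 * sqrt(2)/8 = 432.22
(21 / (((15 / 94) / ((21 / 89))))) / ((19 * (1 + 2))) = 4606 / 8455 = 0.54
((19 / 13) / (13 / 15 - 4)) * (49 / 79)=-13965 / 48269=-0.29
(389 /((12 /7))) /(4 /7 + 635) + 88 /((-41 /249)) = -1169056355 /2188908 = -534.08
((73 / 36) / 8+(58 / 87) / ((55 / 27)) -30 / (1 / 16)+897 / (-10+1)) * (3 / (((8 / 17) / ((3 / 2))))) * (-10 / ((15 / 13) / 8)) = 2027171341 / 5280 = 383933.97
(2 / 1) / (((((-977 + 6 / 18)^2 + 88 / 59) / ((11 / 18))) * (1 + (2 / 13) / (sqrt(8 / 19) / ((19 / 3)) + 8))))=480909 * sqrt(38) / 9757350336889988 + 6133167469 / 4878675168444994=0.00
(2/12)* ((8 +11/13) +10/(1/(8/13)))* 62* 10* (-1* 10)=-15500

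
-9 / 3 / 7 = -3 / 7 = -0.43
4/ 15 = 0.27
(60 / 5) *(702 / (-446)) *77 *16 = -5189184 / 223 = -23269.88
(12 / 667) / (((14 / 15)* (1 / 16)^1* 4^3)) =45 / 9338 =0.00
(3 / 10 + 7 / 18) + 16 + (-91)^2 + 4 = 373576 / 45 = 8301.69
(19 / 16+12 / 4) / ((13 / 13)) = 67 / 16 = 4.19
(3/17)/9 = 0.02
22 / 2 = 11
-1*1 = -1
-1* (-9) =9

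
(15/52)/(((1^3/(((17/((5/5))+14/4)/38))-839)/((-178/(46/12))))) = 54735/3420859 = 0.02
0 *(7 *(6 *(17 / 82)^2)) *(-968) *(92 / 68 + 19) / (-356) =0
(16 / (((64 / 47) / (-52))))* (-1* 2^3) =4888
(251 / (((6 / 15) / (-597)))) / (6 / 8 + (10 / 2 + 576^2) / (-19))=28470930 / 1327067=21.45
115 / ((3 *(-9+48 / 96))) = -230 / 51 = -4.51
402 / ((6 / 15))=1005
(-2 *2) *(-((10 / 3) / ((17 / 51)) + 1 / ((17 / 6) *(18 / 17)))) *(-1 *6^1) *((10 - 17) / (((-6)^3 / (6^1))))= -434 / 9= -48.22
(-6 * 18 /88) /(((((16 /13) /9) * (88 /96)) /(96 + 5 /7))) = -6415929 /6776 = -946.86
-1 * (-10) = 10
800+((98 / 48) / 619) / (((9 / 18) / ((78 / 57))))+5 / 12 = 112965679 / 141132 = 800.43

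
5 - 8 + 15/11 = -18/11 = -1.64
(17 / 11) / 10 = 0.15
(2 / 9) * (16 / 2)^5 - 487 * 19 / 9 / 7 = 149833 / 21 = 7134.90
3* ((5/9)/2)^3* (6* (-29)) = -3625/324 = -11.19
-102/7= -14.57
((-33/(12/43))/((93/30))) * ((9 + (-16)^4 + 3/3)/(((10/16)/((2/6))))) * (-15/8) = 77508145/31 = 2500262.74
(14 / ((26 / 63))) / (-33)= -147 / 143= -1.03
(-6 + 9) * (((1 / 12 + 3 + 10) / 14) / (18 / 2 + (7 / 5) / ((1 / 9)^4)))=785 / 2574432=0.00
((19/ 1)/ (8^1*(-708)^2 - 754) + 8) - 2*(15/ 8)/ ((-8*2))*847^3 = 18272011310409511/ 128299456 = 142416904.02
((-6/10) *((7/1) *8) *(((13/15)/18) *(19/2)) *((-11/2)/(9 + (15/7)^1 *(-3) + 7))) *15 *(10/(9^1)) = 266266/1809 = 147.19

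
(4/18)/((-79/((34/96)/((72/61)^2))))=-63257/88459776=-0.00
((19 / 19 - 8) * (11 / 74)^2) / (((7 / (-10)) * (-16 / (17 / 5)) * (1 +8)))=-2057 / 394272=-0.01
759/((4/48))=9108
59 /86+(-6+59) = 4617 /86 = 53.69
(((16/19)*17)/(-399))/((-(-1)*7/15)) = -1360/17689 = -0.08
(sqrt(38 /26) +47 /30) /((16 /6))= 3 *sqrt(247) /104 +47 /80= 1.04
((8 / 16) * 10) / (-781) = -5 / 781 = -0.01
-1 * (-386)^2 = -148996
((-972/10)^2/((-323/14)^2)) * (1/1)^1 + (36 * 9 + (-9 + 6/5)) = 871015161/2608225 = 333.95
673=673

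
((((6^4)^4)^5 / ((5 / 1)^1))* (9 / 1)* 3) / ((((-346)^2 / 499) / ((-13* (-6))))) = 46946038634519461626188800447151611382829037283186315564021434023936 / 149645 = 313716052220384654523631300000000000000000000000000000000000000.00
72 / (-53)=-72 / 53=-1.36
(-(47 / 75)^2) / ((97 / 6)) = -4418 / 181875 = -0.02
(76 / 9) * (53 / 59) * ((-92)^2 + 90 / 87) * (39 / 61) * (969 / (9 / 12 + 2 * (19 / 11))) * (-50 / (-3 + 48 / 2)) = -22527545.69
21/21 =1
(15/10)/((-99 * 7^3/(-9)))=3/7546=0.00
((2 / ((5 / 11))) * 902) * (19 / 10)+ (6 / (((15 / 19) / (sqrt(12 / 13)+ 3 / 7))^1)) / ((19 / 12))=48 * sqrt(39) / 65+ 1319986 / 175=7547.39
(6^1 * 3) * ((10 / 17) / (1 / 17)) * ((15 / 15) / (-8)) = -45 / 2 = -22.50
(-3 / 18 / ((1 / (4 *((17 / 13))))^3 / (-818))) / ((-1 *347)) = -128602688 / 2287077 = -56.23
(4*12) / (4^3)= 3 / 4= 0.75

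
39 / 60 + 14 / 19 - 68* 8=-206193 / 380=-542.61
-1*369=-369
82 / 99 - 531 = -52487 / 99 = -530.17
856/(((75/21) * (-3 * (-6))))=2996/225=13.32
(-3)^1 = -3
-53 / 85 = -0.62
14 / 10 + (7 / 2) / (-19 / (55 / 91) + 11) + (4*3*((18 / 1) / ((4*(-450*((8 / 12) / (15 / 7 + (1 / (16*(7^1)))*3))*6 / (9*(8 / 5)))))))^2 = 29014603601 / 13769000000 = 2.11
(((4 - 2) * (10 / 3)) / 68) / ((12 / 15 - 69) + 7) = -25 / 15606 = -0.00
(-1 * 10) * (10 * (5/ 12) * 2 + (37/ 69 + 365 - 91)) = -65060/ 23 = -2828.70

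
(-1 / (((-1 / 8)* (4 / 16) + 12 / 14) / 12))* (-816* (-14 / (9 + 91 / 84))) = -368492544 / 22385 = -16461.58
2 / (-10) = -1 / 5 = -0.20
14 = 14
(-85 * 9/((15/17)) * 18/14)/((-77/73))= 569619/539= 1056.81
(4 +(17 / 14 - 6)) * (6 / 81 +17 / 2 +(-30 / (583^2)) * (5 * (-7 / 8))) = -314751389 / 46719288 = -6.74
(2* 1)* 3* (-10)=-60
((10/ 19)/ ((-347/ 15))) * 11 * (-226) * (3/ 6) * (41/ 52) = 3822225/ 171418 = 22.30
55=55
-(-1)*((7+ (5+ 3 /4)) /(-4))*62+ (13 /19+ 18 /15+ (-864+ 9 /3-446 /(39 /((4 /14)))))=-219930499 /207480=-1060.01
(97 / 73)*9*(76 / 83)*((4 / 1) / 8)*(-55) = -301.13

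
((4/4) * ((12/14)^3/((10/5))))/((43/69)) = 7452/14749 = 0.51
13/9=1.44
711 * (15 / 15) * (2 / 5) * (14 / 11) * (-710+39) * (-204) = 247735152 / 5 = 49547030.40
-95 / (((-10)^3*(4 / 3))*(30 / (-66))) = -627 / 4000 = -0.16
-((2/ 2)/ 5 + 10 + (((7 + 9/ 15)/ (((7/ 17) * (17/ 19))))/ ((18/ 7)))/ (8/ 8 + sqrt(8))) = -2852/ 315 - 722 * sqrt(2)/ 315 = -12.30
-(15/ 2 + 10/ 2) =-25/ 2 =-12.50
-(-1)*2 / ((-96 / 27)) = -9 / 16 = -0.56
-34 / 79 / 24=-17 / 948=-0.02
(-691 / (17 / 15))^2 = 107433225 / 289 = 371741.26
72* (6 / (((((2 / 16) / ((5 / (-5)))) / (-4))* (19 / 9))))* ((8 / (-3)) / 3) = -110592 / 19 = -5820.63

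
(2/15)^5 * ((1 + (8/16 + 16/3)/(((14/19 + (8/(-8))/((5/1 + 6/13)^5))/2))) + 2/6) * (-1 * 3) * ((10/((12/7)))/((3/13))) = -0.05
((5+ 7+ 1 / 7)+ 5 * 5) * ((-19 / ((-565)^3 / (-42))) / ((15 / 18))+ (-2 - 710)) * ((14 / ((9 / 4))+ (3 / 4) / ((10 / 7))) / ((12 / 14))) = -5068812428598919 / 24348886875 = -208174.30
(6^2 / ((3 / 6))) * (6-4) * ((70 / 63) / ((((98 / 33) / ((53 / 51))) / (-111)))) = -5177040 / 833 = -6214.93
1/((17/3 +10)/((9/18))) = 0.03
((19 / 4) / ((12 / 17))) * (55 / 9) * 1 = 17765 / 432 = 41.12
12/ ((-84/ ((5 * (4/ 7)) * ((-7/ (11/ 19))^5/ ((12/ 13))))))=55204627205/ 483153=114259.10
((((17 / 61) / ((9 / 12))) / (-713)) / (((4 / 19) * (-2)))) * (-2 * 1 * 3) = -323 / 43493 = -0.01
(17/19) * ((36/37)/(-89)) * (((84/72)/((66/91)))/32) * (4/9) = -10829/49553064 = -0.00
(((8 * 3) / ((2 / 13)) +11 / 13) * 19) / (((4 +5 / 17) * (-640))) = -658597 / 607360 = -1.08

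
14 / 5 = 2.80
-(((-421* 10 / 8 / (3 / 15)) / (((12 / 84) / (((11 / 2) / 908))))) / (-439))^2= -656788680625 / 10169057698816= -0.06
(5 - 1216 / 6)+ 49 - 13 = -485 / 3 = -161.67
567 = 567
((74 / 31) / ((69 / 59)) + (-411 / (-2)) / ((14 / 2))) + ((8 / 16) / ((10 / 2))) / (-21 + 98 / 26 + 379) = 11055121972 / 352090095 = 31.40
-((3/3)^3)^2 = -1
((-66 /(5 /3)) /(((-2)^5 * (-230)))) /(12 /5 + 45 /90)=-99 /53360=-0.00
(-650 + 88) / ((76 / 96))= -709.89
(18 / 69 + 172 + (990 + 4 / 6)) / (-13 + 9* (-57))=-40121 / 18147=-2.21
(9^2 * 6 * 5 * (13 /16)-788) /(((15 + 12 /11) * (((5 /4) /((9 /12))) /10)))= 104401 /236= 442.38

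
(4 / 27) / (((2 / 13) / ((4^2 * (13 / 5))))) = 5408 / 135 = 40.06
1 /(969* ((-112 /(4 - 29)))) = 25 /108528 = 0.00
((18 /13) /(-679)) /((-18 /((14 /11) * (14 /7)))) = 4 /13871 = 0.00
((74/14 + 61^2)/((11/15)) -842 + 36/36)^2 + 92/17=1812272098621/100793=17980138.49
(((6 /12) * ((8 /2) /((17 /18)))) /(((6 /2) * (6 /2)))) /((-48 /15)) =-0.07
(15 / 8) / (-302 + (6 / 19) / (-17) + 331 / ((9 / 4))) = -43605 / 3602528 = -0.01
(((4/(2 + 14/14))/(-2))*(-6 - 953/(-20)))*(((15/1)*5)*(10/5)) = -4165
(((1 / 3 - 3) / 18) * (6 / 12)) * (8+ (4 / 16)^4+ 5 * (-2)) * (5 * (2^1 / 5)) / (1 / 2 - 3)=-511 / 4320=-0.12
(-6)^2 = 36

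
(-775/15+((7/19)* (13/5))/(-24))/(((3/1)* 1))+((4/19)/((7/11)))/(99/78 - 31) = -70924449/4112360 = -17.25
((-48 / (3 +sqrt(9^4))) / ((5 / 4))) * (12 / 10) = -96 / 175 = -0.55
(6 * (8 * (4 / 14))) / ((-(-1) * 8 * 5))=12 / 35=0.34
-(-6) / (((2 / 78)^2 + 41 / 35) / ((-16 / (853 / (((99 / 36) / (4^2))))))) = -1756755 / 106447576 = -0.02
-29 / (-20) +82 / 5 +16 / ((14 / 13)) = 4579 / 140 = 32.71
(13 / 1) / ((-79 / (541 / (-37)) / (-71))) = -499343 / 2923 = -170.83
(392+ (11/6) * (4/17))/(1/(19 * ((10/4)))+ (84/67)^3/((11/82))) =3145173431345/117906414123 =26.68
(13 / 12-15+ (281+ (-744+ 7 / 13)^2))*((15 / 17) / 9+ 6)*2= 348782875295 / 51714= 6744457.50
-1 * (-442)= 442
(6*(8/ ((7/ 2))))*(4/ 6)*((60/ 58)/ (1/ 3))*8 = 46080/ 203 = 227.00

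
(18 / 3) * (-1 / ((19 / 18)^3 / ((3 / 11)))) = -104976 / 75449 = -1.39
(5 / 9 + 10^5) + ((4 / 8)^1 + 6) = 1800127 / 18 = 100007.06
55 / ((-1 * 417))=-55 / 417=-0.13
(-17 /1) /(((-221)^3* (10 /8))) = 4 /3174665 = 0.00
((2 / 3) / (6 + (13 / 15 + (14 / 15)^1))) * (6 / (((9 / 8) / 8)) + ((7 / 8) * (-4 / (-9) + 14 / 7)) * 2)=325 / 81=4.01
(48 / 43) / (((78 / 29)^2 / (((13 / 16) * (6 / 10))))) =841 / 11180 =0.08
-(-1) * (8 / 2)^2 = 16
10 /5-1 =1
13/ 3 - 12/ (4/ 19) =-52.67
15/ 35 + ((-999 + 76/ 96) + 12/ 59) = -9887977/ 9912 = -997.58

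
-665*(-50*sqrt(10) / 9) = 33250*sqrt(10) / 9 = 11682.86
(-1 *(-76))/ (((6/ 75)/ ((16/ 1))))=15200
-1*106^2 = -11236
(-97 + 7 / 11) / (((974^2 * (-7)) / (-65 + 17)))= -12720 / 18262013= -0.00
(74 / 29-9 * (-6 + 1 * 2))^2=1249924 / 841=1486.24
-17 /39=-0.44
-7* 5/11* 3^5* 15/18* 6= -42525/11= -3865.91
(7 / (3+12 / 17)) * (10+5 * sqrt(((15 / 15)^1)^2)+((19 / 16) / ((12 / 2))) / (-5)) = 122077 / 4320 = 28.26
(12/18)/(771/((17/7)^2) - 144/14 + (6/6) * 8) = 4046/779487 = 0.01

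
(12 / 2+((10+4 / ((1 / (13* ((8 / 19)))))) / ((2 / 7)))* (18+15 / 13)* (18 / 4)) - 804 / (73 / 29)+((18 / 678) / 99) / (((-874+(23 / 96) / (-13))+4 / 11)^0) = 9308.39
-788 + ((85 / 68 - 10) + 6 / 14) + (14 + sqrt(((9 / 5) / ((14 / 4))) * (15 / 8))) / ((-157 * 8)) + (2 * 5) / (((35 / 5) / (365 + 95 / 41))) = -24475499 / 90118 - 3 * sqrt(21) / 17584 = -271.59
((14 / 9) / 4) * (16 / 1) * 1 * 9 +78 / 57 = 1090 / 19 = 57.37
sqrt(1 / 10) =sqrt(10) / 10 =0.32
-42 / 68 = -21 / 34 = -0.62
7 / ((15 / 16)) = 112 / 15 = 7.47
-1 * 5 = -5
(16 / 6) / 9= 8 / 27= 0.30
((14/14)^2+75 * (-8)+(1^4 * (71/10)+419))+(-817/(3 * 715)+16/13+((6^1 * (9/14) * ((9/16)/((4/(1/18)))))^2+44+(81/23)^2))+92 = -4308211250699/182191865856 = -23.65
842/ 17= 49.53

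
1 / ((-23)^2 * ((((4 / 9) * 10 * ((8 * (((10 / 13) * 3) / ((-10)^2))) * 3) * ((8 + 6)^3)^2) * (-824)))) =-13 / 105027027976192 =-0.00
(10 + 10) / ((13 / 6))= 120 / 13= 9.23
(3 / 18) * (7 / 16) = 7 / 96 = 0.07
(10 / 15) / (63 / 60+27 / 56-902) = -560 / 756393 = -0.00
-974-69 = -1043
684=684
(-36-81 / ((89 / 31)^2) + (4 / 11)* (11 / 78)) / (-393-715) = 14141041 / 342282252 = 0.04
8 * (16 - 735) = -5752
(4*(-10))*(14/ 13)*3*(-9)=15120/ 13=1163.08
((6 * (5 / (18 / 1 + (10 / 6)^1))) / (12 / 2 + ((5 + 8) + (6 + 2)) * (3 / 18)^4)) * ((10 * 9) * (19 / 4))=16621200 / 153341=108.39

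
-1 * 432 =-432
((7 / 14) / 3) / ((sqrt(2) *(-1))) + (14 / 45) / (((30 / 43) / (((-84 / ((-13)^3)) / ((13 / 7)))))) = 58996 / 6426225 - sqrt(2) / 12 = -0.11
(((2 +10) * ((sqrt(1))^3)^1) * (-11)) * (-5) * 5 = 3300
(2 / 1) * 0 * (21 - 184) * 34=0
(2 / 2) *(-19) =-19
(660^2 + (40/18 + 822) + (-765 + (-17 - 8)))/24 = 980177/54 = 18151.43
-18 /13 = -1.38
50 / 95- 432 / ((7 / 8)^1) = -65594 / 133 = -493.19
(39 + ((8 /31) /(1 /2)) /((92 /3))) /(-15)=-9273 /3565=-2.60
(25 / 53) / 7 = 25 / 371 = 0.07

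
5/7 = 0.71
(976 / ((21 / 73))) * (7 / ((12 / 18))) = 35624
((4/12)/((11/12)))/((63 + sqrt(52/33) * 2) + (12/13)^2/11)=237805308/41185078795 - 456976 * sqrt(429)/41185078795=0.01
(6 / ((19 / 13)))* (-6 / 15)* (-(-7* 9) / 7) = -1404 / 95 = -14.78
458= 458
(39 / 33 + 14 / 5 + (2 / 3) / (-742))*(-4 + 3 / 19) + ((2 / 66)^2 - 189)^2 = 1492404890901508 / 41797785645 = 35705.36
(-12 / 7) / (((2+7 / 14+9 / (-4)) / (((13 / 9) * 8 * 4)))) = -6656 / 21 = -316.95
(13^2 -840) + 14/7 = -669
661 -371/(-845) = 558916/845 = 661.44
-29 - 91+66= -54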